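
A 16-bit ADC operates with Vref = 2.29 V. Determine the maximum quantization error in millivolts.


The maximum quantization error is +/- LSB/2.
LSB = Vref / 2^n = 2.29 / 65536 = 3.494e-05 V
Max error = LSB / 2 = 3.494e-05 / 2 = 1.747e-05 V
Max error = 0.0175 mV

0.0175 mV


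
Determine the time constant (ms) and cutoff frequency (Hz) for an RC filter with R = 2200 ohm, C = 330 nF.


Time constant: tau = R * C.
tau = 2200 * 3.30e-07 = 0.000726 s
tau = 0.726 ms
Cutoff frequency: fc = 1 / (2*pi*R*C).
fc = 1 / (2*pi*0.000726) = 219.22 Hz

tau = 0.726 ms, fc = 219.22 Hz


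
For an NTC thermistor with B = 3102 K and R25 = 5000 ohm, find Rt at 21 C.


NTC thermistor equation: Rt = R25 * exp(B * (1/T - 1/T25)).
T in Kelvin: 294.15 K, T25 = 298.15 K
1/T - 1/T25 = 1/294.15 - 1/298.15 = 4.561e-05
B * (1/T - 1/T25) = 3102 * 4.561e-05 = 0.1415
Rt = 5000 * exp(0.1415) = 5759.9 ohm

5759.9 ohm


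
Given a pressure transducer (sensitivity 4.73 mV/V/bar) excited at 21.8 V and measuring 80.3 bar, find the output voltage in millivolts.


Output = sensitivity * Vex * P.
Vout = 4.73 * 21.8 * 80.3
Vout = 103.114 * 80.3
Vout = 8280.05 mV

8280.05 mV


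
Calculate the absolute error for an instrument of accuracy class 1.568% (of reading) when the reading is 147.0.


Absolute error = (accuracy% / 100) * reading.
Error = (1.568 / 100) * 147.0
Error = 0.01568 * 147.0
Error = 2.305

2.305


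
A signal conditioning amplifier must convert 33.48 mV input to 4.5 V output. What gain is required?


Gain = Vout / Vin (converting to same units).
G = 4.5 V / 33.48 mV
G = 4500.0 mV / 33.48 mV
G = 134.41

134.41


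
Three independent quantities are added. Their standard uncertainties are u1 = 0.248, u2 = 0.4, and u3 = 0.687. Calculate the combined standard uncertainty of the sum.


For a sum of independent quantities, uc = sqrt(u1^2 + u2^2 + u3^2).
uc = sqrt(0.248^2 + 0.4^2 + 0.687^2)
uc = sqrt(0.061504 + 0.16 + 0.471969)
uc = 0.8328

0.8328


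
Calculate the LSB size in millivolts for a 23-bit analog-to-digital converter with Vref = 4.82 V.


The resolution (LSB) of an ADC is Vref / 2^n.
LSB = 4.82 / 2^23
LSB = 4.82 / 8388608
LSB = 5.7e-07 V = 0.00057459 mV

0.00057459 mV


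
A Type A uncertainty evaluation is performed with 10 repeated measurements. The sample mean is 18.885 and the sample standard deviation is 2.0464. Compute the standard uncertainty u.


The standard uncertainty for Type A evaluation is u = s / sqrt(n).
u = 2.0464 / sqrt(10)
u = 2.0464 / 3.1623
u = 0.6471

0.6471


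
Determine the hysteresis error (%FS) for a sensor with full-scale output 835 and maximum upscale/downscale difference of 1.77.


Hysteresis = (max difference / full scale) * 100%.
H = (1.77 / 835) * 100
H = 0.212 %FS

0.212 %FS


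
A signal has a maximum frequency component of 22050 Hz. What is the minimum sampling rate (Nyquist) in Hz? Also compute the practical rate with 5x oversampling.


By Nyquist theorem, fs_min = 2 * fmax.
fs_min = 2 * 22050 = 44100 Hz
Practical rate = 5 * fs_min = 5 * 44100 = 220500 Hz

fs_min = 44100 Hz, fs_practical = 220500 Hz


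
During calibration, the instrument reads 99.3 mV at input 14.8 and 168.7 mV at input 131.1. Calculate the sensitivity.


Sensitivity = (y2 - y1) / (x2 - x1).
S = (168.7 - 99.3) / (131.1 - 14.8)
S = 69.4 / 116.3
S = 0.5967 mV/unit

0.5967 mV/unit


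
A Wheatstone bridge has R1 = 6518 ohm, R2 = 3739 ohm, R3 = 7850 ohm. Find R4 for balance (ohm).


At balance: R1*R4 = R2*R3, so R4 = R2*R3/R1.
R4 = 3739 * 7850 / 6518
R4 = 29351150 / 6518
R4 = 4503.09 ohm

4503.09 ohm


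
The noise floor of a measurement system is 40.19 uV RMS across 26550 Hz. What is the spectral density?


Noise spectral density = Vrms / sqrt(BW).
NSD = 40.19 / sqrt(26550)
NSD = 40.19 / 162.9417
NSD = 0.2467 uV/sqrt(Hz)

0.2467 uV/sqrt(Hz)


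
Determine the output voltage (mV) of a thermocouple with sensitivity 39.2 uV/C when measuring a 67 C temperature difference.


The thermocouple output V = sensitivity * dT.
V = 39.2 uV/C * 67 C
V = 2626.4 uV
V = 2.626 mV

2.626 mV


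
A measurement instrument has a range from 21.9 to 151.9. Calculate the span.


Span = upper range - lower range.
Span = 151.9 - (21.9)
Span = 130.0

130.0


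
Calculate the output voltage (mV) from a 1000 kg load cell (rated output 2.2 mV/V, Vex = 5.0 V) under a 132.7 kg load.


Vout = rated_output * Vex * (load / capacity).
Vout = 2.2 * 5.0 * (132.7 / 1000)
Vout = 2.2 * 5.0 * 0.1327
Vout = 1.46 mV

1.46 mV


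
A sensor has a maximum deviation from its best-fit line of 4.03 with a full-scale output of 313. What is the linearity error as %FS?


Linearity error = (max deviation / full scale) * 100%.
Linearity = (4.03 / 313) * 100
Linearity = 1.288 %FS

1.288 %FS


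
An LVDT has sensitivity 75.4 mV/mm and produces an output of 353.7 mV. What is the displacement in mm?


Displacement = Vout / sensitivity.
d = 353.7 / 75.4
d = 4.691 mm

4.691 mm


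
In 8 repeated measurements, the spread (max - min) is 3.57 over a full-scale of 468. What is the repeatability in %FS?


Repeatability = (spread / full scale) * 100%.
R = (3.57 / 468) * 100
R = 0.763 %FS

0.763 %FS


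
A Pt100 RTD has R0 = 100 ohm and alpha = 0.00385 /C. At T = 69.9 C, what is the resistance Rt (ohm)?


The RTD equation: Rt = R0 * (1 + alpha * T).
Rt = 100 * (1 + 0.00385 * 69.9)
Rt = 100 * (1 + 0.269115)
Rt = 100 * 1.269115
Rt = 126.912 ohm

126.912 ohm


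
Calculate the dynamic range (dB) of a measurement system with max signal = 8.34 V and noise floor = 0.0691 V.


Dynamic range = 20 * log10(Vmax / Vnoise).
DR = 20 * log10(8.34 / 0.0691)
DR = 20 * log10(120.69)
DR = 41.63 dB

41.63 dB


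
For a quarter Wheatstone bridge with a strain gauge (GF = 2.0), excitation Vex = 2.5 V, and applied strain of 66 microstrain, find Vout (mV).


Quarter bridge output: Vout = (GF * epsilon * Vex) / 4.
Vout = (2.0 * 66e-6 * 2.5) / 4
Vout = 0.00033 / 4 V
Vout = 8.25e-05 V = 0.0825 mV

0.0825 mV


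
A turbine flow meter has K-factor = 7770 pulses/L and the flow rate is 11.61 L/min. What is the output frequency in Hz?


Frequency = K * Q / 60 (converting L/min to L/s).
f = 7770 * 11.61 / 60
f = 90209.7 / 60
f = 1503.49 Hz

1503.49 Hz


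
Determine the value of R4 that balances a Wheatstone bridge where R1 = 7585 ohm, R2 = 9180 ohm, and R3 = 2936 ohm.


At balance: R1*R4 = R2*R3, so R4 = R2*R3/R1.
R4 = 9180 * 2936 / 7585
R4 = 26952480 / 7585
R4 = 3553.39 ohm

3553.39 ohm


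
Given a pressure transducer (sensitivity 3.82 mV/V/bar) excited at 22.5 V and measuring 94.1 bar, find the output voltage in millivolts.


Output = sensitivity * Vex * P.
Vout = 3.82 * 22.5 * 94.1
Vout = 85.95 * 94.1
Vout = 8087.89 mV

8087.89 mV


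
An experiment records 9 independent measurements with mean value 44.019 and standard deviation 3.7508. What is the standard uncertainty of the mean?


The standard uncertainty for Type A evaluation is u = s / sqrt(n).
u = 3.7508 / sqrt(9)
u = 3.7508 / 3.0
u = 1.2503

1.2503


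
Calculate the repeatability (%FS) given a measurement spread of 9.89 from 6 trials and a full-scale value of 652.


Repeatability = (spread / full scale) * 100%.
R = (9.89 / 652) * 100
R = 1.517 %FS

1.517 %FS


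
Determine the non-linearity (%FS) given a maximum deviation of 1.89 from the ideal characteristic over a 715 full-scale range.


Linearity error = (max deviation / full scale) * 100%.
Linearity = (1.89 / 715) * 100
Linearity = 0.264 %FS

0.264 %FS


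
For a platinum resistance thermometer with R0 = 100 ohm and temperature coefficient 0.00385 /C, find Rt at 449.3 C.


The RTD equation: Rt = R0 * (1 + alpha * T).
Rt = 100 * (1 + 0.00385 * 449.3)
Rt = 100 * (1 + 1.729805)
Rt = 100 * 2.729805
Rt = 272.981 ohm

272.981 ohm


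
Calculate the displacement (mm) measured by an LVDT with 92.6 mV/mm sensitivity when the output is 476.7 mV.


Displacement = Vout / sensitivity.
d = 476.7 / 92.6
d = 5.148 mm

5.148 mm


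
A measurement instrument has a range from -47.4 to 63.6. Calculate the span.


Span = upper range - lower range.
Span = 63.6 - (-47.4)
Span = 111.0

111.0


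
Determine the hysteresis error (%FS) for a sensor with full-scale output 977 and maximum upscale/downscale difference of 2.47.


Hysteresis = (max difference / full scale) * 100%.
H = (2.47 / 977) * 100
H = 0.253 %FS

0.253 %FS


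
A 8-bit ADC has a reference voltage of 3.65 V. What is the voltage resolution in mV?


The resolution (LSB) of an ADC is Vref / 2^n.
LSB = 3.65 / 2^8
LSB = 3.65 / 256
LSB = 0.01425781 V = 14.2578125 mV

14.2578125 mV


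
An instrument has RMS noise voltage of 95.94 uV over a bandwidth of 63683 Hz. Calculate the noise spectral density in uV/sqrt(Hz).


Noise spectral density = Vrms / sqrt(BW).
NSD = 95.94 / sqrt(63683)
NSD = 95.94 / 252.3549
NSD = 0.3802 uV/sqrt(Hz)

0.3802 uV/sqrt(Hz)


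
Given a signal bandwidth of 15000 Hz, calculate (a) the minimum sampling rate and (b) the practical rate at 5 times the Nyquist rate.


By Nyquist theorem, fs_min = 2 * fmax.
fs_min = 2 * 15000 = 30000 Hz
Practical rate = 5 * fs_min = 5 * 30000 = 150000 Hz

fs_min = 30000 Hz, fs_practical = 150000 Hz


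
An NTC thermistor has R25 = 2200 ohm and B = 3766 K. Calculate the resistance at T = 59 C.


NTC thermistor equation: Rt = R25 * exp(B * (1/T - 1/T25)).
T in Kelvin: 332.15 K, T25 = 298.15 K
1/T - 1/T25 = 1/332.15 - 1/298.15 = -0.00034333
B * (1/T - 1/T25) = 3766 * -0.00034333 = -1.293
Rt = 2200 * exp(-1.293) = 603.8 ohm

603.8 ohm


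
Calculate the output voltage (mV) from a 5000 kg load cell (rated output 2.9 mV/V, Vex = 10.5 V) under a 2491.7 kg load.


Vout = rated_output * Vex * (load / capacity).
Vout = 2.9 * 10.5 * (2491.7 / 5000)
Vout = 2.9 * 10.5 * 0.49834
Vout = 15.174 mV

15.174 mV


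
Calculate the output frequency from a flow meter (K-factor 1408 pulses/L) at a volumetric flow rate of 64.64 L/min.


Frequency = K * Q / 60 (converting L/min to L/s).
f = 1408 * 64.64 / 60
f = 91013.12 / 60
f = 1516.89 Hz

1516.89 Hz


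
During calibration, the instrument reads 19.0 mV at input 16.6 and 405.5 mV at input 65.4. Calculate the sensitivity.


Sensitivity = (y2 - y1) / (x2 - x1).
S = (405.5 - 19.0) / (65.4 - 16.6)
S = 386.5 / 48.8
S = 7.9201 mV/unit

7.9201 mV/unit


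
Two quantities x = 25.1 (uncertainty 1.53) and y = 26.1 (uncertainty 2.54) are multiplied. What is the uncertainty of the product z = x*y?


For a product z = x*y, the relative uncertainty is:
uz/z = sqrt((ux/x)^2 + (uy/y)^2)
Relative uncertainties: ux/x = 1.53/25.1 = 0.060956
uy/y = 2.54/26.1 = 0.097318
z = 25.1 * 26.1 = 655.1
uz = 655.1 * sqrt(0.060956^2 + 0.097318^2) = 75.228

75.228


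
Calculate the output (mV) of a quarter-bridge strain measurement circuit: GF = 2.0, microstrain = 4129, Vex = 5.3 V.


Quarter bridge output: Vout = (GF * epsilon * Vex) / 4.
Vout = (2.0 * 4129e-6 * 5.3) / 4
Vout = 0.0437674 / 4 V
Vout = 0.01094185 V = 10.9418 mV

10.9418 mV


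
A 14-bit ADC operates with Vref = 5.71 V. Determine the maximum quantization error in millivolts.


The maximum quantization error is +/- LSB/2.
LSB = Vref / 2^n = 5.71 / 16384 = 0.00034851 V
Max error = LSB / 2 = 0.00034851 / 2 = 0.00017426 V
Max error = 0.1743 mV

0.1743 mV


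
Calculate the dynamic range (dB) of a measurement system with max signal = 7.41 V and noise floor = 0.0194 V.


Dynamic range = 20 * log10(Vmax / Vnoise).
DR = 20 * log10(7.41 / 0.0194)
DR = 20 * log10(381.96)
DR = 51.64 dB

51.64 dB


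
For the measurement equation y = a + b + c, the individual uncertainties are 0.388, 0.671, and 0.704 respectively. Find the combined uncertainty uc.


For a sum of independent quantities, uc = sqrt(u1^2 + u2^2 + u3^2).
uc = sqrt(0.388^2 + 0.671^2 + 0.704^2)
uc = sqrt(0.150544 + 0.450241 + 0.495616)
uc = 1.0471

1.0471


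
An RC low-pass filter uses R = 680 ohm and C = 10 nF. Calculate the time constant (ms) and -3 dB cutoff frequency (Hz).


Time constant: tau = R * C.
tau = 680 * 1.00e-08 = 6.8e-06 s
tau = 0.0068 ms
Cutoff frequency: fc = 1 / (2*pi*R*C).
fc = 1 / (2*pi*6.8e-06) = 23405.14 Hz

tau = 0.0068 ms, fc = 23405.14 Hz


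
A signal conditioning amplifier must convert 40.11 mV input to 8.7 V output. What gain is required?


Gain = Vout / Vin (converting to same units).
G = 8.7 V / 40.11 mV
G = 8700.0 mV / 40.11 mV
G = 216.9

216.9


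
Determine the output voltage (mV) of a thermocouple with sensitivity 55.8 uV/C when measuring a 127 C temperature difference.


The thermocouple output V = sensitivity * dT.
V = 55.8 uV/C * 127 C
V = 7086.6 uV
V = 7.087 mV

7.087 mV


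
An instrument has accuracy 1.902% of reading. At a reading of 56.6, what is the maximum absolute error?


Absolute error = (accuracy% / 100) * reading.
Error = (1.902 / 100) * 56.6
Error = 0.01902 * 56.6
Error = 1.0765

1.0765


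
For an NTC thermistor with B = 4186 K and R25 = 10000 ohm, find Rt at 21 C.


NTC thermistor equation: Rt = R25 * exp(B * (1/T - 1/T25)).
T in Kelvin: 294.15 K, T25 = 298.15 K
1/T - 1/T25 = 1/294.15 - 1/298.15 = 4.561e-05
B * (1/T - 1/T25) = 4186 * 4.561e-05 = 0.1909
Rt = 10000 * exp(0.1909) = 12103.6 ohm

12103.6 ohm


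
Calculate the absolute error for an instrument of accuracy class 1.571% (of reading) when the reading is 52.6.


Absolute error = (accuracy% / 100) * reading.
Error = (1.571 / 100) * 52.6
Error = 0.01571 * 52.6
Error = 0.8263

0.8263


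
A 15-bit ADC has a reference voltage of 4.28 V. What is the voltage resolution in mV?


The resolution (LSB) of an ADC is Vref / 2^n.
LSB = 4.28 / 2^15
LSB = 4.28 / 32768
LSB = 0.00013062 V = 0.13061523 mV

0.13061523 mV


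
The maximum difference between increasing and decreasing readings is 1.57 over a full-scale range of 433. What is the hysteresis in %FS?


Hysteresis = (max difference / full scale) * 100%.
H = (1.57 / 433) * 100
H = 0.363 %FS

0.363 %FS


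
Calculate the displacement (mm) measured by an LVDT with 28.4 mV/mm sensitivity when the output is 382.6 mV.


Displacement = Vout / sensitivity.
d = 382.6 / 28.4
d = 13.472 mm

13.472 mm


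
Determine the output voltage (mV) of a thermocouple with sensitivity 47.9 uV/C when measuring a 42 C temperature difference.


The thermocouple output V = sensitivity * dT.
V = 47.9 uV/C * 42 C
V = 2011.8 uV
V = 2.012 mV

2.012 mV


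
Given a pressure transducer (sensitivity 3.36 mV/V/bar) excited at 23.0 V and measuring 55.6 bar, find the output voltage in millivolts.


Output = sensitivity * Vex * P.
Vout = 3.36 * 23.0 * 55.6
Vout = 77.28 * 55.6
Vout = 4296.77 mV

4296.77 mV


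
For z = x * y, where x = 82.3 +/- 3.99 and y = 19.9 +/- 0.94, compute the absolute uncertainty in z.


For a product z = x*y, the relative uncertainty is:
uz/z = sqrt((ux/x)^2 + (uy/y)^2)
Relative uncertainties: ux/x = 3.99/82.3 = 0.048481
uy/y = 0.94/19.9 = 0.047236
z = 82.3 * 19.9 = 1637.8
uz = 1637.8 * sqrt(0.048481^2 + 0.047236^2) = 110.858

110.858


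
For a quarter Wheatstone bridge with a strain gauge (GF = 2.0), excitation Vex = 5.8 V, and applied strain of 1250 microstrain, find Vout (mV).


Quarter bridge output: Vout = (GF * epsilon * Vex) / 4.
Vout = (2.0 * 1250e-6 * 5.8) / 4
Vout = 0.0145 / 4 V
Vout = 0.003625 V = 3.625 mV

3.625 mV


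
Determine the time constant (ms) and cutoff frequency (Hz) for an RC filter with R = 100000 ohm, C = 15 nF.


Time constant: tau = R * C.
tau = 100000 * 1.50e-08 = 0.0015 s
tau = 1.5 ms
Cutoff frequency: fc = 1 / (2*pi*R*C).
fc = 1 / (2*pi*0.0015) = 106.1 Hz

tau = 1.5 ms, fc = 106.1 Hz


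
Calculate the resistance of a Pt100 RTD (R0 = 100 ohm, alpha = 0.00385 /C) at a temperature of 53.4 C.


The RTD equation: Rt = R0 * (1 + alpha * T).
Rt = 100 * (1 + 0.00385 * 53.4)
Rt = 100 * (1 + 0.20559)
Rt = 100 * 1.20559
Rt = 120.559 ohm

120.559 ohm


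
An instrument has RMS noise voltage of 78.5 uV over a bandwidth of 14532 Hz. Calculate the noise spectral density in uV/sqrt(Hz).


Noise spectral density = Vrms / sqrt(BW).
NSD = 78.5 / sqrt(14532)
NSD = 78.5 / 120.5487
NSD = 0.6512 uV/sqrt(Hz)

0.6512 uV/sqrt(Hz)


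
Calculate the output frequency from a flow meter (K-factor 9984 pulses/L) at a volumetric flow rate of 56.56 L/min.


Frequency = K * Q / 60 (converting L/min to L/s).
f = 9984 * 56.56 / 60
f = 564695.04 / 60
f = 9411.58 Hz

9411.58 Hz


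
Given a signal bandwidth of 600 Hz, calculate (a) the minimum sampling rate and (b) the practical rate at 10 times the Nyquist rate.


By Nyquist theorem, fs_min = 2 * fmax.
fs_min = 2 * 600 = 1200 Hz
Practical rate = 10 * fs_min = 10 * 1200 = 12000 Hz

fs_min = 1200 Hz, fs_practical = 12000 Hz


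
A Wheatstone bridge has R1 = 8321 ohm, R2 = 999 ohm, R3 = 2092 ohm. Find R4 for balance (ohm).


At balance: R1*R4 = R2*R3, so R4 = R2*R3/R1.
R4 = 999 * 2092 / 8321
R4 = 2089908 / 8321
R4 = 251.16 ohm

251.16 ohm


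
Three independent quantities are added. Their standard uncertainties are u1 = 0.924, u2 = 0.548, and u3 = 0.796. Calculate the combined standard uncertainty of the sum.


For a sum of independent quantities, uc = sqrt(u1^2 + u2^2 + u3^2).
uc = sqrt(0.924^2 + 0.548^2 + 0.796^2)
uc = sqrt(0.853776 + 0.300304 + 0.633616)
uc = 1.337

1.337


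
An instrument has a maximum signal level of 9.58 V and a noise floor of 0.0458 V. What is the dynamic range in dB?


Dynamic range = 20 * log10(Vmax / Vnoise).
DR = 20 * log10(9.58 / 0.0458)
DR = 20 * log10(209.17)
DR = 46.41 dB

46.41 dB


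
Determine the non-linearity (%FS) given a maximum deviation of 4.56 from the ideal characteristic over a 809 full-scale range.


Linearity error = (max deviation / full scale) * 100%.
Linearity = (4.56 / 809) * 100
Linearity = 0.564 %FS

0.564 %FS


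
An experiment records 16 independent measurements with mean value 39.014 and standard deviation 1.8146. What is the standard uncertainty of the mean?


The standard uncertainty for Type A evaluation is u = s / sqrt(n).
u = 1.8146 / sqrt(16)
u = 1.8146 / 4.0
u = 0.4536

0.4536


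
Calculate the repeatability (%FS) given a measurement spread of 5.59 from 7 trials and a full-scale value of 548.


Repeatability = (spread / full scale) * 100%.
R = (5.59 / 548) * 100
R = 1.02 %FS

1.02 %FS


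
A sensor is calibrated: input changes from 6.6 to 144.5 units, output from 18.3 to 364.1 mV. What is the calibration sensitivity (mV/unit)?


Sensitivity = (y2 - y1) / (x2 - x1).
S = (364.1 - 18.3) / (144.5 - 6.6)
S = 345.8 / 137.9
S = 2.5076 mV/unit

2.5076 mV/unit


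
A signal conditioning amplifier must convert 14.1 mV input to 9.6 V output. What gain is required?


Gain = Vout / Vin (converting to same units).
G = 9.6 V / 14.1 mV
G = 9600.0 mV / 14.1 mV
G = 680.85

680.85


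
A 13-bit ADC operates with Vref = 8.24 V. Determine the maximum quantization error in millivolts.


The maximum quantization error is +/- LSB/2.
LSB = Vref / 2^n = 8.24 / 8192 = 0.00100586 V
Max error = LSB / 2 = 0.00100586 / 2 = 0.00050293 V
Max error = 0.5029 mV

0.5029 mV


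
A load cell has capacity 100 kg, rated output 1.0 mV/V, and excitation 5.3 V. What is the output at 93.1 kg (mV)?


Vout = rated_output * Vex * (load / capacity).
Vout = 1.0 * 5.3 * (93.1 / 100)
Vout = 1.0 * 5.3 * 0.931
Vout = 4.934 mV

4.934 mV


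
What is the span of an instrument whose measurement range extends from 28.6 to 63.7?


Span = upper range - lower range.
Span = 63.7 - (28.6)
Span = 35.1

35.1


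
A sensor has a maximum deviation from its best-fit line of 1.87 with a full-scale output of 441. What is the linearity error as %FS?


Linearity error = (max deviation / full scale) * 100%.
Linearity = (1.87 / 441) * 100
Linearity = 0.424 %FS

0.424 %FS


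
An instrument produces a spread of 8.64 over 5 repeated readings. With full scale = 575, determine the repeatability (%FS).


Repeatability = (spread / full scale) * 100%.
R = (8.64 / 575) * 100
R = 1.503 %FS

1.503 %FS


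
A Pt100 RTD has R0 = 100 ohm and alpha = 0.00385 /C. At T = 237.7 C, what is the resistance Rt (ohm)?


The RTD equation: Rt = R0 * (1 + alpha * T).
Rt = 100 * (1 + 0.00385 * 237.7)
Rt = 100 * (1 + 0.915145)
Rt = 100 * 1.915145
Rt = 191.514 ohm

191.514 ohm


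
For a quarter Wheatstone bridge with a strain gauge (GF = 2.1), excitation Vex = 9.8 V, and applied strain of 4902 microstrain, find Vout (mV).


Quarter bridge output: Vout = (GF * epsilon * Vex) / 4.
Vout = (2.1 * 4902e-6 * 9.8) / 4
Vout = 0.10088316 / 4 V
Vout = 0.02522079 V = 25.2208 mV

25.2208 mV


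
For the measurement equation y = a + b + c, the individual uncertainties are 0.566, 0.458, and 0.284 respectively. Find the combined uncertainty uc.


For a sum of independent quantities, uc = sqrt(u1^2 + u2^2 + u3^2).
uc = sqrt(0.566^2 + 0.458^2 + 0.284^2)
uc = sqrt(0.320356 + 0.209764 + 0.080656)
uc = 0.7815

0.7815


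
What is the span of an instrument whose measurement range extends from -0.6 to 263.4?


Span = upper range - lower range.
Span = 263.4 - (-0.6)
Span = 264.0

264.0


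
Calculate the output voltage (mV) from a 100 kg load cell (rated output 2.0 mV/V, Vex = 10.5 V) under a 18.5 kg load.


Vout = rated_output * Vex * (load / capacity).
Vout = 2.0 * 10.5 * (18.5 / 100)
Vout = 2.0 * 10.5 * 0.185
Vout = 3.885 mV

3.885 mV


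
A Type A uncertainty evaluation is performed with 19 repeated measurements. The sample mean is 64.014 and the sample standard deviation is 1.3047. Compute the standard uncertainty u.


The standard uncertainty for Type A evaluation is u = s / sqrt(n).
u = 1.3047 / sqrt(19)
u = 1.3047 / 4.3589
u = 0.2993

0.2993


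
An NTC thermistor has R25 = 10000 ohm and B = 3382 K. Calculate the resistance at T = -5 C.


NTC thermistor equation: Rt = R25 * exp(B * (1/T - 1/T25)).
T in Kelvin: 268.15 K, T25 = 298.15 K
1/T - 1/T25 = 1/268.15 - 1/298.15 = 0.00037524
B * (1/T - 1/T25) = 3382 * 0.00037524 = 1.2691
Rt = 10000 * exp(1.2691) = 35575.1 ohm

35575.1 ohm


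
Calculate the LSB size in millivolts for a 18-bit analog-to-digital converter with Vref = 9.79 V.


The resolution (LSB) of an ADC is Vref / 2^n.
LSB = 9.79 / 2^18
LSB = 9.79 / 262144
LSB = 3.735e-05 V = 0.03734589 mV

0.03734589 mV


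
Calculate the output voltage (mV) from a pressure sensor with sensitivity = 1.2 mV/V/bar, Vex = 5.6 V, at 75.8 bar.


Output = sensitivity * Vex * P.
Vout = 1.2 * 5.6 * 75.8
Vout = 6.72 * 75.8
Vout = 509.38 mV

509.38 mV


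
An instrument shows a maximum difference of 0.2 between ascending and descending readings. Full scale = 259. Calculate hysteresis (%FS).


Hysteresis = (max difference / full scale) * 100%.
H = (0.2 / 259) * 100
H = 0.077 %FS

0.077 %FS


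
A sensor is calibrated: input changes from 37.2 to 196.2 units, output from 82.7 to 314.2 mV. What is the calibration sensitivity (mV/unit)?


Sensitivity = (y2 - y1) / (x2 - x1).
S = (314.2 - 82.7) / (196.2 - 37.2)
S = 231.5 / 159.0
S = 1.456 mV/unit

1.456 mV/unit


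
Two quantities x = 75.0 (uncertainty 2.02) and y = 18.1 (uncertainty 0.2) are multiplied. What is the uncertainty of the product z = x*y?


For a product z = x*y, the relative uncertainty is:
uz/z = sqrt((ux/x)^2 + (uy/y)^2)
Relative uncertainties: ux/x = 2.02/75.0 = 0.026933
uy/y = 0.2/18.1 = 0.01105
z = 75.0 * 18.1 = 1357.5
uz = 1357.5 * sqrt(0.026933^2 + 0.01105^2) = 39.519

39.519


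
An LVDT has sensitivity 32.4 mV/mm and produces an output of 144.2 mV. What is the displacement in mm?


Displacement = Vout / sensitivity.
d = 144.2 / 32.4
d = 4.451 mm

4.451 mm


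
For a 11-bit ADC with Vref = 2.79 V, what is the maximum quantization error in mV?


The maximum quantization error is +/- LSB/2.
LSB = Vref / 2^n = 2.79 / 2048 = 0.0013623 V
Max error = LSB / 2 = 0.0013623 / 2 = 0.00068115 V
Max error = 0.6812 mV

0.6812 mV


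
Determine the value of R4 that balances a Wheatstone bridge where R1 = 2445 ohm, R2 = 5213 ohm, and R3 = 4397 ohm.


At balance: R1*R4 = R2*R3, so R4 = R2*R3/R1.
R4 = 5213 * 4397 / 2445
R4 = 22921561 / 2445
R4 = 9374.87 ohm

9374.87 ohm


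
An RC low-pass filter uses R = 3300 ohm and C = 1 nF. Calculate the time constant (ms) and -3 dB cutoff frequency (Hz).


Time constant: tau = R * C.
tau = 3300 * 1.00e-09 = 3.3e-06 s
tau = 0.0033 ms
Cutoff frequency: fc = 1 / (2*pi*R*C).
fc = 1 / (2*pi*3.3e-06) = 48228.77 Hz

tau = 0.0033 ms, fc = 48228.77 Hz


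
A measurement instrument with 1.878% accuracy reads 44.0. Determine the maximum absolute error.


Absolute error = (accuracy% / 100) * reading.
Error = (1.878 / 100) * 44.0
Error = 0.01878 * 44.0
Error = 0.8263

0.8263


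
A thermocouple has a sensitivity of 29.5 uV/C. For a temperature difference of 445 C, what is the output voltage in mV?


The thermocouple output V = sensitivity * dT.
V = 29.5 uV/C * 445 C
V = 13127.5 uV
V = 13.127 mV

13.127 mV


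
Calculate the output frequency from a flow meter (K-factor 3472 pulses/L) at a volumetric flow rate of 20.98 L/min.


Frequency = K * Q / 60 (converting L/min to L/s).
f = 3472 * 20.98 / 60
f = 72842.56 / 60
f = 1214.04 Hz

1214.04 Hz


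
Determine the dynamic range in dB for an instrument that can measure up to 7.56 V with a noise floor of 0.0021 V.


Dynamic range = 20 * log10(Vmax / Vnoise).
DR = 20 * log10(7.56 / 0.0021)
DR = 20 * log10(3600.0)
DR = 71.13 dB

71.13 dB


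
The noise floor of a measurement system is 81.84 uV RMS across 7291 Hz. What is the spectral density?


Noise spectral density = Vrms / sqrt(BW).
NSD = 81.84 / sqrt(7291)
NSD = 81.84 / 85.3874
NSD = 0.9585 uV/sqrt(Hz)

0.9585 uV/sqrt(Hz)


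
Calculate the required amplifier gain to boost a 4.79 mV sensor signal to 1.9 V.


Gain = Vout / Vin (converting to same units).
G = 1.9 V / 4.79 mV
G = 1900.0 mV / 4.79 mV
G = 396.66

396.66


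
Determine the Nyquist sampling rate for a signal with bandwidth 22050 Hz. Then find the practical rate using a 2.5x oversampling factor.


By Nyquist theorem, fs_min = 2 * fmax.
fs_min = 2 * 22050 = 44100 Hz
Practical rate = 2.5 * fs_min = 2.5 * 44100 = 110250 Hz

fs_min = 44100 Hz, fs_practical = 110250 Hz


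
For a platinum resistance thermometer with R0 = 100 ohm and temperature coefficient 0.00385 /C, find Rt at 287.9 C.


The RTD equation: Rt = R0 * (1 + alpha * T).
Rt = 100 * (1 + 0.00385 * 287.9)
Rt = 100 * (1 + 1.108415)
Rt = 100 * 2.108415
Rt = 210.841 ohm

210.841 ohm


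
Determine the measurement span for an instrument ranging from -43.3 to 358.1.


Span = upper range - lower range.
Span = 358.1 - (-43.3)
Span = 401.4

401.4


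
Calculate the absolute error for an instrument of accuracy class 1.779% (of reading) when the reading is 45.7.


Absolute error = (accuracy% / 100) * reading.
Error = (1.779 / 100) * 45.7
Error = 0.01779 * 45.7
Error = 0.813

0.813


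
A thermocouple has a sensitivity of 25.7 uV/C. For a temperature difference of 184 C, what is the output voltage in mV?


The thermocouple output V = sensitivity * dT.
V = 25.7 uV/C * 184 C
V = 4728.8 uV
V = 4.729 mV

4.729 mV


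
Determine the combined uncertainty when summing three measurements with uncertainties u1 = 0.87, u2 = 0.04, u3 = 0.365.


For a sum of independent quantities, uc = sqrt(u1^2 + u2^2 + u3^2).
uc = sqrt(0.87^2 + 0.04^2 + 0.365^2)
uc = sqrt(0.7569 + 0.0016 + 0.133225)
uc = 0.9443

0.9443


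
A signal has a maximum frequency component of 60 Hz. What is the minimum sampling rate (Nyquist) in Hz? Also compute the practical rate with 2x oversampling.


By Nyquist theorem, fs_min = 2 * fmax.
fs_min = 2 * 60 = 120 Hz
Practical rate = 2 * fs_min = 2 * 120 = 240 Hz

fs_min = 120 Hz, fs_practical = 240 Hz


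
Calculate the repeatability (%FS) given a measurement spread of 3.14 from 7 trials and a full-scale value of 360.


Repeatability = (spread / full scale) * 100%.
R = (3.14 / 360) * 100
R = 0.872 %FS

0.872 %FS


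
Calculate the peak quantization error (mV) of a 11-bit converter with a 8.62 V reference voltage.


The maximum quantization error is +/- LSB/2.
LSB = Vref / 2^n = 8.62 / 2048 = 0.00420898 V
Max error = LSB / 2 = 0.00420898 / 2 = 0.00210449 V
Max error = 2.1045 mV

2.1045 mV


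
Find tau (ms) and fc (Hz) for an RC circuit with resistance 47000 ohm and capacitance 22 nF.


Time constant: tau = R * C.
tau = 47000 * 2.20e-08 = 0.001034 s
tau = 1.034 ms
Cutoff frequency: fc = 1 / (2*pi*R*C).
fc = 1 / (2*pi*0.001034) = 153.92 Hz

tau = 1.034 ms, fc = 153.92 Hz


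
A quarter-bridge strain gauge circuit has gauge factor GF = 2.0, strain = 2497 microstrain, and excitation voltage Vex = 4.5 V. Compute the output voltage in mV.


Quarter bridge output: Vout = (GF * epsilon * Vex) / 4.
Vout = (2.0 * 2497e-6 * 4.5) / 4
Vout = 0.022473 / 4 V
Vout = 0.00561825 V = 5.6182 mV

5.6182 mV


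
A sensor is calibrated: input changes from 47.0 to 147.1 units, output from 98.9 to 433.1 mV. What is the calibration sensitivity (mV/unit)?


Sensitivity = (y2 - y1) / (x2 - x1).
S = (433.1 - 98.9) / (147.1 - 47.0)
S = 334.2 / 100.1
S = 3.3387 mV/unit

3.3387 mV/unit


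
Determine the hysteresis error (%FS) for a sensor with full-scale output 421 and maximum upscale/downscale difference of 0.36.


Hysteresis = (max difference / full scale) * 100%.
H = (0.36 / 421) * 100
H = 0.086 %FS

0.086 %FS


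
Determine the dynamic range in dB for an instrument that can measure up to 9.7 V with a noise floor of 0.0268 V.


Dynamic range = 20 * log10(Vmax / Vnoise).
DR = 20 * log10(9.7 / 0.0268)
DR = 20 * log10(361.94)
DR = 51.17 dB

51.17 dB


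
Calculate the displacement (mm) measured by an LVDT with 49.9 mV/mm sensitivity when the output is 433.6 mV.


Displacement = Vout / sensitivity.
d = 433.6 / 49.9
d = 8.689 mm

8.689 mm


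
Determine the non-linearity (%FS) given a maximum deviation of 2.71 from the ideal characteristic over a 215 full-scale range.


Linearity error = (max deviation / full scale) * 100%.
Linearity = (2.71 / 215) * 100
Linearity = 1.26 %FS

1.26 %FS


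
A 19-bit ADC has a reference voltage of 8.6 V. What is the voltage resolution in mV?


The resolution (LSB) of an ADC is Vref / 2^n.
LSB = 8.6 / 2^19
LSB = 8.6 / 524288
LSB = 1.64e-05 V = 0.0164032 mV

0.0164032 mV


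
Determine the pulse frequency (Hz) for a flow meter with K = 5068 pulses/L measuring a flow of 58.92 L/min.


Frequency = K * Q / 60 (converting L/min to L/s).
f = 5068 * 58.92 / 60
f = 298606.56 / 60
f = 4976.78 Hz

4976.78 Hz


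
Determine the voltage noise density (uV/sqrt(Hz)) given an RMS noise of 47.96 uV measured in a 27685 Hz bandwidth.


Noise spectral density = Vrms / sqrt(BW).
NSD = 47.96 / sqrt(27685)
NSD = 47.96 / 166.3881
NSD = 0.2882 uV/sqrt(Hz)

0.2882 uV/sqrt(Hz)


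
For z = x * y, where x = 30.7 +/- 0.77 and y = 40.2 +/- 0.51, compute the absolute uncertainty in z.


For a product z = x*y, the relative uncertainty is:
uz/z = sqrt((ux/x)^2 + (uy/y)^2)
Relative uncertainties: ux/x = 0.77/30.7 = 0.025081
uy/y = 0.51/40.2 = 0.012687
z = 30.7 * 40.2 = 1234.1
uz = 1234.1 * sqrt(0.025081^2 + 0.012687^2) = 34.688

34.688


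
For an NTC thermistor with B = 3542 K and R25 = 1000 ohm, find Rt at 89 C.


NTC thermistor equation: Rt = R25 * exp(B * (1/T - 1/T25)).
T in Kelvin: 362.15 K, T25 = 298.15 K
1/T - 1/T25 = 1/362.15 - 1/298.15 = -0.00059273
B * (1/T - 1/T25) = 3542 * -0.00059273 = -2.0994
Rt = 1000 * exp(-2.0994) = 122.5 ohm

122.5 ohm


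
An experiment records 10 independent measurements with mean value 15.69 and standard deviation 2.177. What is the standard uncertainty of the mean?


The standard uncertainty for Type A evaluation is u = s / sqrt(n).
u = 2.177 / sqrt(10)
u = 2.177 / 3.1623
u = 0.6884

0.6884


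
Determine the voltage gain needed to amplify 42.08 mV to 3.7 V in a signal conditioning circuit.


Gain = Vout / Vin (converting to same units).
G = 3.7 V / 42.08 mV
G = 3700.0 mV / 42.08 mV
G = 87.93

87.93


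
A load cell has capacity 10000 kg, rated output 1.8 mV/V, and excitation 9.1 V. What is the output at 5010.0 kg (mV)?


Vout = rated_output * Vex * (load / capacity).
Vout = 1.8 * 9.1 * (5010.0 / 10000)
Vout = 1.8 * 9.1 * 0.501
Vout = 8.206 mV

8.206 mV


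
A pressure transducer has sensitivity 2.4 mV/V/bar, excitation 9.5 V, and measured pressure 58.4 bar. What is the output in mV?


Output = sensitivity * Vex * P.
Vout = 2.4 * 9.5 * 58.4
Vout = 22.8 * 58.4
Vout = 1331.52 mV

1331.52 mV


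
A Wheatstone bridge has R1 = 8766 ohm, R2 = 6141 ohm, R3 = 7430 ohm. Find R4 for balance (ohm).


At balance: R1*R4 = R2*R3, so R4 = R2*R3/R1.
R4 = 6141 * 7430 / 8766
R4 = 45627630 / 8766
R4 = 5205.07 ohm

5205.07 ohm


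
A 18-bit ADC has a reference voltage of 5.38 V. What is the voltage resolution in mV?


The resolution (LSB) of an ADC is Vref / 2^n.
LSB = 5.38 / 2^18
LSB = 5.38 / 262144
LSB = 2.052e-05 V = 0.02052307 mV

0.02052307 mV


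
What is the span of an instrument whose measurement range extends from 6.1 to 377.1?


Span = upper range - lower range.
Span = 377.1 - (6.1)
Span = 371.0

371.0


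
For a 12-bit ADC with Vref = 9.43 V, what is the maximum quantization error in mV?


The maximum quantization error is +/- LSB/2.
LSB = Vref / 2^n = 9.43 / 4096 = 0.00230225 V
Max error = LSB / 2 = 0.00230225 / 2 = 0.00115112 V
Max error = 1.1511 mV

1.1511 mV


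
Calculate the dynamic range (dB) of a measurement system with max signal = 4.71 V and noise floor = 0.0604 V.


Dynamic range = 20 * log10(Vmax / Vnoise).
DR = 20 * log10(4.71 / 0.0604)
DR = 20 * log10(77.98)
DR = 37.84 dB

37.84 dB


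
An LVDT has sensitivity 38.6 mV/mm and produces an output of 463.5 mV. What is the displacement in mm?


Displacement = Vout / sensitivity.
d = 463.5 / 38.6
d = 12.008 mm

12.008 mm


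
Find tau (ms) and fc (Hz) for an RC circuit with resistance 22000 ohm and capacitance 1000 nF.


Time constant: tau = R * C.
tau = 22000 * 1.00e-06 = 0.022 s
tau = 22.0 ms
Cutoff frequency: fc = 1 / (2*pi*R*C).
fc = 1 / (2*pi*0.022) = 7.23 Hz

tau = 22.0 ms, fc = 7.23 Hz


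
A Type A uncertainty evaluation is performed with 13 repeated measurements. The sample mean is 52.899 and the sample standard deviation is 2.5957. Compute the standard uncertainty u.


The standard uncertainty for Type A evaluation is u = s / sqrt(n).
u = 2.5957 / sqrt(13)
u = 2.5957 / 3.6056
u = 0.7199

0.7199


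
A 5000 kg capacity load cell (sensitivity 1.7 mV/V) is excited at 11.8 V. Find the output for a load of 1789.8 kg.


Vout = rated_output * Vex * (load / capacity).
Vout = 1.7 * 11.8 * (1789.8 / 5000)
Vout = 1.7 * 11.8 * 0.35796
Vout = 7.181 mV

7.181 mV


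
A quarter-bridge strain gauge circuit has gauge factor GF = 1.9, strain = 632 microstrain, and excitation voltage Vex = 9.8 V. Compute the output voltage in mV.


Quarter bridge output: Vout = (GF * epsilon * Vex) / 4.
Vout = (1.9 * 632e-6 * 9.8) / 4
Vout = 0.01176784 / 4 V
Vout = 0.00294196 V = 2.942 mV

2.942 mV


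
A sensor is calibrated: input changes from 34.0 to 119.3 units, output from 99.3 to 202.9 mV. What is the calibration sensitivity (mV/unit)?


Sensitivity = (y2 - y1) / (x2 - x1).
S = (202.9 - 99.3) / (119.3 - 34.0)
S = 103.6 / 85.3
S = 1.2145 mV/unit

1.2145 mV/unit


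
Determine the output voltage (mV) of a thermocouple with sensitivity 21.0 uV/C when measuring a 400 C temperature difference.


The thermocouple output V = sensitivity * dT.
V = 21.0 uV/C * 400 C
V = 8400.0 uV
V = 8.4 mV

8.4 mV


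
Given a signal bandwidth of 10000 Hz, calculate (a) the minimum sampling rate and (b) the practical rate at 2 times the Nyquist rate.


By Nyquist theorem, fs_min = 2 * fmax.
fs_min = 2 * 10000 = 20000 Hz
Practical rate = 2 * fs_min = 2 * 20000 = 40000 Hz

fs_min = 20000 Hz, fs_practical = 40000 Hz


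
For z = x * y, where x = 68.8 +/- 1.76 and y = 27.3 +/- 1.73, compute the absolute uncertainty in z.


For a product z = x*y, the relative uncertainty is:
uz/z = sqrt((ux/x)^2 + (uy/y)^2)
Relative uncertainties: ux/x = 1.76/68.8 = 0.025581
uy/y = 1.73/27.3 = 0.06337
z = 68.8 * 27.3 = 1878.2
uz = 1878.2 * sqrt(0.025581^2 + 0.06337^2) = 128.356

128.356


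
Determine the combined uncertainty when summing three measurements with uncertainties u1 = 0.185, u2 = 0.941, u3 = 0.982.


For a sum of independent quantities, uc = sqrt(u1^2 + u2^2 + u3^2).
uc = sqrt(0.185^2 + 0.941^2 + 0.982^2)
uc = sqrt(0.034225 + 0.885481 + 0.964324)
uc = 1.3726

1.3726


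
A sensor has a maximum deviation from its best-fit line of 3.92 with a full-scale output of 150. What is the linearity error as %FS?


Linearity error = (max deviation / full scale) * 100%.
Linearity = (3.92 / 150) * 100
Linearity = 2.613 %FS

2.613 %FS


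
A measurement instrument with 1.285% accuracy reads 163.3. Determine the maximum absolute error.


Absolute error = (accuracy% / 100) * reading.
Error = (1.285 / 100) * 163.3
Error = 0.01285 * 163.3
Error = 2.0984

2.0984


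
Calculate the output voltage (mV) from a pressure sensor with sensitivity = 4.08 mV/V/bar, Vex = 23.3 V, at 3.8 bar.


Output = sensitivity * Vex * P.
Vout = 4.08 * 23.3 * 3.8
Vout = 95.064 * 3.8
Vout = 361.24 mV

361.24 mV


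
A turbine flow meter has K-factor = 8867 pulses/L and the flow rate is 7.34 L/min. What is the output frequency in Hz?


Frequency = K * Q / 60 (converting L/min to L/s).
f = 8867 * 7.34 / 60
f = 65083.78 / 60
f = 1084.73 Hz

1084.73 Hz


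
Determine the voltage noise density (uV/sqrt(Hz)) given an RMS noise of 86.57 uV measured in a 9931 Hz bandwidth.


Noise spectral density = Vrms / sqrt(BW).
NSD = 86.57 / sqrt(9931)
NSD = 86.57 / 99.6544
NSD = 0.8687 uV/sqrt(Hz)

0.8687 uV/sqrt(Hz)


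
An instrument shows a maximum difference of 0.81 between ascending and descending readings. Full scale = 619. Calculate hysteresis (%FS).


Hysteresis = (max difference / full scale) * 100%.
H = (0.81 / 619) * 100
H = 0.131 %FS

0.131 %FS


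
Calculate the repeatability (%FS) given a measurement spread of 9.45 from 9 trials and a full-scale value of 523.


Repeatability = (spread / full scale) * 100%.
R = (9.45 / 523) * 100
R = 1.807 %FS

1.807 %FS


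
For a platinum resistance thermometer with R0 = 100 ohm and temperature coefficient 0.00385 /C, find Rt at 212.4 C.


The RTD equation: Rt = R0 * (1 + alpha * T).
Rt = 100 * (1 + 0.00385 * 212.4)
Rt = 100 * (1 + 0.81774)
Rt = 100 * 1.81774
Rt = 181.774 ohm

181.774 ohm


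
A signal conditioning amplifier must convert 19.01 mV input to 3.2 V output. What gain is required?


Gain = Vout / Vin (converting to same units).
G = 3.2 V / 19.01 mV
G = 3200.0 mV / 19.01 mV
G = 168.33

168.33


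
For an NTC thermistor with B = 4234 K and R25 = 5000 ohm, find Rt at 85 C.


NTC thermistor equation: Rt = R25 * exp(B * (1/T - 1/T25)).
T in Kelvin: 358.15 K, T25 = 298.15 K
1/T - 1/T25 = 1/358.15 - 1/298.15 = -0.00056189
B * (1/T - 1/T25) = 4234 * -0.00056189 = -2.379
Rt = 5000 * exp(-2.379) = 463.2 ohm

463.2 ohm


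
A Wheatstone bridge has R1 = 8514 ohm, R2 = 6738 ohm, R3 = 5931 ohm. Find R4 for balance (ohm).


At balance: R1*R4 = R2*R3, so R4 = R2*R3/R1.
R4 = 6738 * 5931 / 8514
R4 = 39963078 / 8514
R4 = 4693.81 ohm

4693.81 ohm


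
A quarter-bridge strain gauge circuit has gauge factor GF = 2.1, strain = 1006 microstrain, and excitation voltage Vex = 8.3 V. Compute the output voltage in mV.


Quarter bridge output: Vout = (GF * epsilon * Vex) / 4.
Vout = (2.1 * 1006e-6 * 8.3) / 4
Vout = 0.01753458 / 4 V
Vout = 0.00438364 V = 4.3836 mV

4.3836 mV


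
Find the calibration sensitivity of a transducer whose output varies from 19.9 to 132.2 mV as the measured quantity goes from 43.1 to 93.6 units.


Sensitivity = (y2 - y1) / (x2 - x1).
S = (132.2 - 19.9) / (93.6 - 43.1)
S = 112.3 / 50.5
S = 2.2238 mV/unit

2.2238 mV/unit
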